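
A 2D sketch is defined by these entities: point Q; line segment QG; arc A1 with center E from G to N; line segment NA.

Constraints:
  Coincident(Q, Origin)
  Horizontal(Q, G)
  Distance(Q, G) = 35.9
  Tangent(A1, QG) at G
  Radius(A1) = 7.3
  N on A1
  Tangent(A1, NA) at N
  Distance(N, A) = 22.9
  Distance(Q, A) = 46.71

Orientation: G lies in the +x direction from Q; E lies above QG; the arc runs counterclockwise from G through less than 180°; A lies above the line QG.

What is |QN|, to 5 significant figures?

43.858

Checks: ∠(EG, GQ) = 90.00° ✓; |EG| = 7.300 ✓; |EN| = 7.300 ✓; ∠(EN, NA) = 90.00° ✓; |NA| = 22.90 ✓; |QA| = 46.71 ✓.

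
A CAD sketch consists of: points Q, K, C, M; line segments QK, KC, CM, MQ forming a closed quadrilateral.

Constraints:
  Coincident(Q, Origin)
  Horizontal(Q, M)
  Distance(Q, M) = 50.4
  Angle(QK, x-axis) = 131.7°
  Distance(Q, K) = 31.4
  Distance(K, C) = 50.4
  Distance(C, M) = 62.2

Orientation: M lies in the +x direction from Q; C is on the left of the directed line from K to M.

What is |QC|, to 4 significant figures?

57.22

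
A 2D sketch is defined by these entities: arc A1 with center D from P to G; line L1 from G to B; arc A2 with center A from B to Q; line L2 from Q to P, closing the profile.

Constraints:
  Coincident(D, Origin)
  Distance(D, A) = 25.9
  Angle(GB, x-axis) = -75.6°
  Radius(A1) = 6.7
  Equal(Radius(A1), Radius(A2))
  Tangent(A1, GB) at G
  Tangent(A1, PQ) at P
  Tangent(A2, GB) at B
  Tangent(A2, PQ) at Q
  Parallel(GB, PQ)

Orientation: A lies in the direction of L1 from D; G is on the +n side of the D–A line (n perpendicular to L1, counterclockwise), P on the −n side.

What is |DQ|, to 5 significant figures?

26.753

Tangency of A1 to both parallel lines with radius 6.7 puts G and P at D ± 6.7·n: G = (6.4895, 1.6662), P = (-6.4895, -1.6662). Equal radii place B and Q the same way about A: B = A + 6.7·n = (12.931, -23.420), Q = A − 6.7·n = (-0.048439, -26.753). Then |DQ| = |Q − D| = 26.753.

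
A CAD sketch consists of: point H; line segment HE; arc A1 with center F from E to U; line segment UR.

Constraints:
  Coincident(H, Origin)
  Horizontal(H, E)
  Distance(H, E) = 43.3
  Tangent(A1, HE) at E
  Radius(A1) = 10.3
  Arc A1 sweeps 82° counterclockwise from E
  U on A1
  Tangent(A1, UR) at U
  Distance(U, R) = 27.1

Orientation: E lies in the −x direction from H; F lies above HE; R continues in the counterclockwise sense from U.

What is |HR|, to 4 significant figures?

46.20

H is at the origin; H and E share the same y with |HE| = 43.3 and E on the −x side, so E = (-43.30, 0.000). Tangency of A1 to HE means the radius FE is perpendicular to HE, so F = E + (0, 10.3) = (-43.30, 10.30). On A1, E sits at bearing -90° from F; an 82° counterclockwise sweep puts U at bearing -8°, so U = F + 10.3·(cos -8°, sin -8°) = (-33.10, 8.867). Tangency of A1 to UR means the radius FU is perpendicular to UR, so UR runs along (−sin -8°, cos -8°); with |UR| = 27.1, R = (-29.33, 35.70). Then |HR| = |R − H| = 46.20.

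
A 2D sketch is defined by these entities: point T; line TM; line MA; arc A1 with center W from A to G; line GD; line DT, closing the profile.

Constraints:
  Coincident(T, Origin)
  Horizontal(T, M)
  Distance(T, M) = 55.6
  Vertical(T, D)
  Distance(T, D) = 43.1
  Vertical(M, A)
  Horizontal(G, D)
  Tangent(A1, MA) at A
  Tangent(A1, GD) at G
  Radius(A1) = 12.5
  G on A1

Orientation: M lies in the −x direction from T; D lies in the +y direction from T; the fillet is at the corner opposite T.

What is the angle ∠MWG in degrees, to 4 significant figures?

157.8°

The virtual corner opposite T is at (-55.60, 43.10). A1 meets MA tangentially, so WA is at right angles to MA and since A1 is tangent to GD there, WG ⟂ GD, with radius 12.5, so the center W sits 12.5 in from both sides at W = (-43.10, 30.60). That places the tangent points at A = (-55.60, 30.60) on MA and G = (-43.10, 43.10) on GD. Then cos ∠MWG = WM·WG / (|WM||WG|), giving 157.8°.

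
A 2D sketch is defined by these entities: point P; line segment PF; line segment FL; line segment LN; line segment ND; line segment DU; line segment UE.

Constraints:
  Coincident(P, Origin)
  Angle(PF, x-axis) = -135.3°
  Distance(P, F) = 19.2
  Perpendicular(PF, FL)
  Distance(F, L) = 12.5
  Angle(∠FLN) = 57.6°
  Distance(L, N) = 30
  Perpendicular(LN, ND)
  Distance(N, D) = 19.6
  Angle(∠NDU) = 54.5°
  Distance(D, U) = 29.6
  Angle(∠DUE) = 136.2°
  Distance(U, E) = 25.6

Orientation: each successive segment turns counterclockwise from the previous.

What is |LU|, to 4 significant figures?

6.376

P is at the origin; PF runs at -135.3° with length 19.2, so F = (-13.65, -13.51). PF ⟂ FL, so FL runs at -45.30°; with |FL| = 12.5, L = (-4.855, -22.39). ∠FLN = 57.6° gives LN at 77.10° from the x-axis; with |LN| = 30.0, N = (1.843, 6.853). LN ⟂ ND, so ND runs at 167.1°; with |ND| = 19.6, D = (-17.26, 11.23). ∠NDU = 54.5° gives DU at -67.40° from the x-axis; with |DU| = 29.6, U = (-5.888, -16.10). Then |LU| = |U − L| = 6.376.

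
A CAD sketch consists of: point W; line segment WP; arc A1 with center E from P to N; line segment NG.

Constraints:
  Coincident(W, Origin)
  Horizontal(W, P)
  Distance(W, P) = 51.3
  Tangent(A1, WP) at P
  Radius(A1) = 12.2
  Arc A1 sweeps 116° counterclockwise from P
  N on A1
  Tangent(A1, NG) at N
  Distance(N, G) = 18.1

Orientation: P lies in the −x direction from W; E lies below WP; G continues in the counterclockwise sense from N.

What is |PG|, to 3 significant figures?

34.0

On A1, P sits at bearing 90° from E; a 116° counterclockwise sweep puts N at bearing 206°, so N = E + 12.2·(cos 206°, sin 206°) = (-62.3, -17.5). Since A1 is tangent to NG there, EN ⟂ NG, so NG runs along (−sin 206°, cos 206°); with |NG| = 18.1, G = (-54.3, -33.8). Then |PG| = |G − P| = 34.0.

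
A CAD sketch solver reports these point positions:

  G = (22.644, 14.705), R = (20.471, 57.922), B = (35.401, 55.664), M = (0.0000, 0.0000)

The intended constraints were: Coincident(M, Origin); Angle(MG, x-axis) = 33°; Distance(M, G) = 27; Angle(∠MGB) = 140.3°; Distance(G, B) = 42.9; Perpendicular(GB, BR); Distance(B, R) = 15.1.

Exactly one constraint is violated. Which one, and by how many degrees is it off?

Perpendicular(GB, BR) — off by 8.70°.

M = (0.00, 0.00) ✓; MG at 33.00° ✓; |MG| = 27.00 ✓; ∠MGB = 140.3° ✓; |GB| = 42.90 ✓; ∠(GB, BR) = 98.70° ✗; |BR| = 15.10 ✓.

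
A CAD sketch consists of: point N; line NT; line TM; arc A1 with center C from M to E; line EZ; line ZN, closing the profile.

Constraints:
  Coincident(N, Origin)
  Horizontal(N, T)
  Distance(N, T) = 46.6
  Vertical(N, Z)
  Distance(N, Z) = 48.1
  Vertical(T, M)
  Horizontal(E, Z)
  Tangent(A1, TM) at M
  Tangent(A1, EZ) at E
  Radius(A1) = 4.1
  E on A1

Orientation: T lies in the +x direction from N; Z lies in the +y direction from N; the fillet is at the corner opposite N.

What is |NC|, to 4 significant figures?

61.17

N is at the origin; N and T share the same y with |NT| = 46.6 and T on the +x side, so T = (46.60, 0.000). NZ is vertical with |NZ| = 48.1 and Z on the +y side, so Z = (0.000, 48.10). The virtual corner opposite N is at (46.60, 48.10). The tangent condition forces CM to be normal to TM and tangency of A1 to EZ means the radius CE is perpendicular to EZ, with radius 4.1, so the center C sits 4.1 in from both sides at C = (42.50, 44.00). Then |NC| = |C − N| = 61.17.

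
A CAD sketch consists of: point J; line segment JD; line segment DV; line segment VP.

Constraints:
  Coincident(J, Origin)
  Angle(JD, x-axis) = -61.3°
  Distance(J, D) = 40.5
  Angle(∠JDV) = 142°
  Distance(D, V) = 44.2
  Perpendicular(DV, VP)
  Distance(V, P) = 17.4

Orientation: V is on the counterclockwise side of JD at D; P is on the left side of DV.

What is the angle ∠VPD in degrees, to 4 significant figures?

68.51°

J is at the origin; JD runs at -61.3° with length 40.5, so D = 40.5·(cos -61.3°, sin -61.3°) = (19.45, -35.52). ∠JDV = 142.0°, so DV runs at -61.3° + (180° − 142.0°) = -23.30° from the x-axis; with |DV| = 44.2, V = D + 44.2·(cos -23.30°, sin -23.30°) = (60.04, -53.01). DV is perpendicular to VP; with |VP| = 17.4 on the left of DV, P = V + 17.4·(0.3955, 0.9184) = (66.93, -37.03). Then cos ∠VPD = PV·PD / (|PV||PD|), giving 68.51°.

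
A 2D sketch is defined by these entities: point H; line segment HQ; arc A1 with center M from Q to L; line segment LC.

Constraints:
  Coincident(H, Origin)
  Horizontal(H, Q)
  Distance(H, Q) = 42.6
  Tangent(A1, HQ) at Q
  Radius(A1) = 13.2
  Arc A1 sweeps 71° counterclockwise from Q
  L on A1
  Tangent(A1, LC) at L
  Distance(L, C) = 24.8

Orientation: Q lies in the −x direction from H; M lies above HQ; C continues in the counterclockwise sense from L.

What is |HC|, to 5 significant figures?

39.148

H is at the origin; HQ is horizontal with |HQ| = 42.6 and Q on the −x side, so Q = (-42.600, 0.0000). A1 meets HQ tangentially, so MQ is at right angles to HQ, so M = Q + (0, 13.2) = (-42.600, 13.200). On A1, Q sits at bearing -90° from M; a 71° counterclockwise sweep puts L at bearing -19°, so L = M + 13.2·(cos -19°, sin -19°) = (-30.119, 8.9025). A1 meets LC tangentially, so ML is at right angles to LC, so LC runs along (−sin -19°, cos -19°); with |LC| = 24.8, C = (-22.045, 32.351). Then |HC| = |C − H| = 39.148.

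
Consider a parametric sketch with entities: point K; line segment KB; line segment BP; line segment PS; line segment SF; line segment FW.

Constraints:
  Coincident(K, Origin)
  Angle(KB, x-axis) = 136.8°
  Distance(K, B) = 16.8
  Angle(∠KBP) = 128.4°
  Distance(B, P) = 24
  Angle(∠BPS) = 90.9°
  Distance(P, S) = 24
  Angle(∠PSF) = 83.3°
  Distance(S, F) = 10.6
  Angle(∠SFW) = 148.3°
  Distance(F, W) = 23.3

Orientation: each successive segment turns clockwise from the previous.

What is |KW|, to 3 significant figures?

7.28

K is at the origin; KB runs at 136.8° with length 16.8, so B = (-12.2, 11.5). ∠KBP = 128.4° gives BP at 85.2° from the x-axis; with |BP| = 24.0, P = (-10.2, 35.4). ∠BPS = 90.9° gives PS at -3.90° from the x-axis; with |PS| = 24.0, S = (13.7, 33.8). ∠PSF = 83.3° gives SF at -101° from the x-axis; with |SF| = 10.6, F = (11.8, 23.4). ∠SFW = 148.3° gives FW at -132° from the x-axis; with |FW| = 23.3, W = (-3.93, 6.13). Then |KW| = |W − K| = 7.28.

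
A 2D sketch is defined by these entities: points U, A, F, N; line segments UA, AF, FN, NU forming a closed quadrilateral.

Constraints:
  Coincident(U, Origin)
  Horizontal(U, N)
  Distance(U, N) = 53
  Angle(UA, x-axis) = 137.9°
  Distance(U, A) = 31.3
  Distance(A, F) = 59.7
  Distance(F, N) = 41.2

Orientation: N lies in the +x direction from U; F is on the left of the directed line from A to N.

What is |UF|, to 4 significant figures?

50.30

Checks: |AF| = 59.70 ✓; |FN| = 41.20 ✓.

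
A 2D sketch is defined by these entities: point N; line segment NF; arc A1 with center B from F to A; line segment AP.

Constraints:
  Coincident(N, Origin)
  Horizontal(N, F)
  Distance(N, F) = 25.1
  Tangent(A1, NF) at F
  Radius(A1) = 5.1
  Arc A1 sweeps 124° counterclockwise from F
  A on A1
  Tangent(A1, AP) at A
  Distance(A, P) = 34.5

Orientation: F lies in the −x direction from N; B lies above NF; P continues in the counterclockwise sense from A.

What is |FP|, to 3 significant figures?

39.5

N is at the origin; N and F share the same y with |NF| = 25.1 and F on the −x side, so F = (-25.1, 0.00). The tangent condition forces BF to be normal to NF, so B = F + (0, 5.1) = (-25.1, 5.10). On A1, F sits at bearing -90° from B; a 124° counterclockwise sweep puts A at bearing 34°, so A = B + 5.1·(cos 34°, sin 34°) = (-20.9, 7.95). Tangency of A1 to AP means the radius BA is perpendicular to AP, so AP runs along (−sin 34°, cos 34°); with |AP| = 34.5, P = (-40.2, 36.6). Then |FP| = |P − F| = 39.5.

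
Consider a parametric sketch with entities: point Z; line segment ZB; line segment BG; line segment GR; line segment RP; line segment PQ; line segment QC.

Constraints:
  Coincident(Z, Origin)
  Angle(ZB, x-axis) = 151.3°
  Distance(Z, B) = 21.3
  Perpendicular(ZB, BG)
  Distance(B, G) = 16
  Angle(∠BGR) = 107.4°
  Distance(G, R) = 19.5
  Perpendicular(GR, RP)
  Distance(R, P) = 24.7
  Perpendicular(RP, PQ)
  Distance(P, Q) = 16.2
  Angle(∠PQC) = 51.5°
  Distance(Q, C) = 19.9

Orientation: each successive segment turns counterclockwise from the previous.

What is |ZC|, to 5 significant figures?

12.512

Z is at the origin; ZB runs at 151.3° with length 21.3, so B = (-18.683, 10.229). ZB ⟂ BG, so BG runs at -118.70°; with |BG| = 16.0, G = (-26.367, -3.8056). ∠BGR = 107.4° gives GR at -46.100° from the x-axis; with |GR| = 19.5, R = (-12.845, -17.856). GR ⟂ RP, so RP runs at 43.900°; with |RP| = 24.7, P = (4.9522, -0.72930). RP is perpendicular to PQ, so PQ runs at 133.90°; with |PQ| = 16.2, Q = (-6.2810, 10.944). ∠PQC = 51.5° gives QC at -97.600° from the x-axis; with |QC| = 19.9, C = (-8.9129, -8.7816). Then |ZC| = |C − Z| = 12.512.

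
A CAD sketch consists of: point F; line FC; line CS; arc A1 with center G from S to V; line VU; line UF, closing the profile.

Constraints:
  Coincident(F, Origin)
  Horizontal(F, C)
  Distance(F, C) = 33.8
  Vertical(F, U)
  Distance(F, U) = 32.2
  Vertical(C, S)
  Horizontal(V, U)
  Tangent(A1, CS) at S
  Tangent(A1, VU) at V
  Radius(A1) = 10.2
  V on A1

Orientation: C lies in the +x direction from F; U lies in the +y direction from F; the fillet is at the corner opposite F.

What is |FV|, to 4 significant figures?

39.92

F is at the origin; FC is horizontal with |FC| = 33.8 and C on the +x side, so C = (33.80, 0.000). FU is vertical with |FU| = 32.2 and U on the +y side, so U = (0.000, 32.20). The virtual corner opposite F is at (33.80, 32.20). The tangent condition forces GS to be normal to CS and tangency of A1 to VU means the radius GV is perpendicular to VU, with radius 10.2, so the center G sits 10.2 in from both sides at G = (23.60, 22.00). That places the tangent points at S = (33.80, 22.00) on CS and V = (23.60, 32.20) on VU. Then |FV| = |V − F| = 39.92.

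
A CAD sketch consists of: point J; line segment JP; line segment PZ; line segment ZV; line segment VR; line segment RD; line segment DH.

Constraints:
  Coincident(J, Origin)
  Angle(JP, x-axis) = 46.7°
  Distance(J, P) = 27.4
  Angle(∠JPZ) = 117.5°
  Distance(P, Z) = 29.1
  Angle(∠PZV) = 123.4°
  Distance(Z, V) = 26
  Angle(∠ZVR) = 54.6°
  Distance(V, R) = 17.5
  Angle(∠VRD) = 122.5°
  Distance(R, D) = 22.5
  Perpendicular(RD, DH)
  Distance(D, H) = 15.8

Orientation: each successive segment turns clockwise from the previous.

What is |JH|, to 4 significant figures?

50.98

J is at the origin; JP runs at 46.7° with length 27.4, so P = (18.79, 19.94). ∠JPZ = 117.5° gives PZ at -15.80° from the x-axis; with |PZ| = 29.1, Z = (46.79, 12.02). ∠PZV = 123.4° gives ZV at -72.40° from the x-axis; with |ZV| = 26.0, V = (54.65, -12.77). ∠ZVR = 54.6° gives VR at 162.2° from the x-axis; with |VR| = 17.5, R = (37.99, -7.416). ∠VRD = 122.5° gives RD at 104.7° from the x-axis; with |RD| = 22.5, D = (32.28, 14.35). RD ⟂ DH, so DH runs at 14.70°; with |DH| = 15.8, H = (47.56, 18.36). Then |JH| = |H − J| = 50.98.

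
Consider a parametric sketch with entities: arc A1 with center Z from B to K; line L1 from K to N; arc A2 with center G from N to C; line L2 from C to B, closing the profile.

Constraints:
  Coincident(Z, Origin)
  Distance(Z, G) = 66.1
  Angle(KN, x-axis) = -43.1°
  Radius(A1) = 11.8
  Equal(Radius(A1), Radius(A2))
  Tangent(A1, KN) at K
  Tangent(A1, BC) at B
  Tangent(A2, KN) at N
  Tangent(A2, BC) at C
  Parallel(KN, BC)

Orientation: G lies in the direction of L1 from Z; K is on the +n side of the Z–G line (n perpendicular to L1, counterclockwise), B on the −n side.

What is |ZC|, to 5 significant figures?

67.145

The slot axis is L1's direction at -43.1°, so u = (cos -43.1°, sin -43.1°) = (0.73016, -0.68327) and n = (−sin -43.1°, cos -43.1°) = (0.68327, 0.73016). Z is at the origin and G lies 66.1 along u from Z, so G = 66.1·u = (48.264, -45.164). Tangency of A1 to both parallel lines with radius 11.8 puts K and B at Z ± 11.8·n: K = (8.0626, 8.6159), B = (-8.0626, -8.6159). Equal radii place N and C the same way about G: N = G + 11.8·n = (56.326, -36.548), C = G − 11.8·n = (40.201, -53.780). Then |ZC| = |C − Z| = 67.145.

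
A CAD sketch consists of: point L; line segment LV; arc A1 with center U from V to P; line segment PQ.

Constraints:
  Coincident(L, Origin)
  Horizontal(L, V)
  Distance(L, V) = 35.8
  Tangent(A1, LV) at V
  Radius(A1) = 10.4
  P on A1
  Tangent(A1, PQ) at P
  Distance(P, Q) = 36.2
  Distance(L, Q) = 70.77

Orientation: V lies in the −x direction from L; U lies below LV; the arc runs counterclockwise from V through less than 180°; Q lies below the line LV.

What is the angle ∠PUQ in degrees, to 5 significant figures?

73.971°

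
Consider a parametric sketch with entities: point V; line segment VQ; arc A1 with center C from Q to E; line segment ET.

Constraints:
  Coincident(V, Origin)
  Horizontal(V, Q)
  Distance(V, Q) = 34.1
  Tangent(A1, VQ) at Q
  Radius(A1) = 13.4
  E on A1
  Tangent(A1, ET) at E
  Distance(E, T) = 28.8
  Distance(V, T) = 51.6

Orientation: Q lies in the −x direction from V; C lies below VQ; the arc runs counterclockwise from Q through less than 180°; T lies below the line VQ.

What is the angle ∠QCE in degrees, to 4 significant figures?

128.7°

Checks: ∠(CQ, QV) = 90.00° ✓; |CE| = 13.40 ✓; ∠(CE, ET) = 90.00° ✓; |ET| = 28.80 ✓; |VT| = 51.60 ✓.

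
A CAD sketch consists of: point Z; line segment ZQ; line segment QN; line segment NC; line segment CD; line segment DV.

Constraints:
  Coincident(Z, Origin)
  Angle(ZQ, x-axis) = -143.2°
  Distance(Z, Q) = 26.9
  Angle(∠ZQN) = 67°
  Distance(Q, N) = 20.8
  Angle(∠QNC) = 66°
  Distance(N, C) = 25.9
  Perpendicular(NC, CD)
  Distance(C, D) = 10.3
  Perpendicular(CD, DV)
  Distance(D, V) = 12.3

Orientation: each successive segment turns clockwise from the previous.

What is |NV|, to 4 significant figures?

17.06

NC ⟂ CD, so CD runs at -100.2°; with |CD| = 10.3, D = (-2.834, -10.64). CD ⟂ DV, so DV runs at 169.8°; with |DV| = 12.3, V = (-14.94, -8.460). Then |NV| = |V − N| = 17.06.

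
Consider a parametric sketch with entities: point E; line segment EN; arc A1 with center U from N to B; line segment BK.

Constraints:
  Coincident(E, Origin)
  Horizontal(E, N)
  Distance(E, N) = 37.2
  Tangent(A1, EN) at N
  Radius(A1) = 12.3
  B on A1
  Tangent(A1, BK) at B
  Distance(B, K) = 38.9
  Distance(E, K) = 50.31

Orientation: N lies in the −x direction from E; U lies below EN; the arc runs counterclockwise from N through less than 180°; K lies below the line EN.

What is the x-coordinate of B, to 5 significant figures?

-45.444

Checks: |UB| = 12.30 ✓; ∠(UB, BK) = 90.00° ✓; |BK| = 38.90 ✓; |EK| = 50.31 ✓.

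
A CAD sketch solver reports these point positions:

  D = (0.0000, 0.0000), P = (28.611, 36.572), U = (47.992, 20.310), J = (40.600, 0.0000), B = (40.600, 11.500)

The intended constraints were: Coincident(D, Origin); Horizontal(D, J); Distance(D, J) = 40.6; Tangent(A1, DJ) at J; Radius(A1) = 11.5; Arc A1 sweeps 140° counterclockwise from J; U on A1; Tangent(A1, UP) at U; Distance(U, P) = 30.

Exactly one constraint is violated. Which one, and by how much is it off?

Distance(U, P) = 30 — off by 4.70.

D = (0.00, 0.00) ✓; D.y = 0.00, J.y = 0.00 ✓; |DJ| = 40.60 ✓; ∠(BJ, JD) = 90.00° ✓; |BJ| = 11.50 ✓; bearing(B→U) − bearing(B→J) = 140.0° ✓; |BU| = 11.50 ✓; ∠(BU, UP) = 90.00° ✓; |UP| = 25.30 ✗.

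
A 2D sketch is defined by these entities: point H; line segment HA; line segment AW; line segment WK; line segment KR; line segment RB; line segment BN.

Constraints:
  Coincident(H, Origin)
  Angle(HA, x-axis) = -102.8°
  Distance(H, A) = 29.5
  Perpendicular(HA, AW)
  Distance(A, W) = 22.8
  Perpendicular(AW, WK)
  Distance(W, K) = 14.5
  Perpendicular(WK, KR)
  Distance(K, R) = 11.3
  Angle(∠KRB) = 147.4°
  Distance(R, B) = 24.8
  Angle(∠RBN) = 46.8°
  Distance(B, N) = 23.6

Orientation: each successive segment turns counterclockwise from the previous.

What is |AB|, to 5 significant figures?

9.4616

H is at the origin; HA runs at -102.8° with length 29.5, so A = (-6.5357, -28.767). HA is perpendicular to AW, so AW runs at -12.800°; with |AW| = 22.8, W = (15.698, -33.818). AW ⟂ WK, so WK runs at 77.200°; with |WK| = 14.5, K = (18.910, -19.679). WK ⟂ KR, so KR runs at 167.20°; with |KR| = 11.3, R = (7.8910, -17.175). ∠KRB = 147.4° gives RB at -160.20° from the x-axis; with |RB| = 24.8, B = (-15.443, -25.576). Then |AB| = |B − A| = 9.4616.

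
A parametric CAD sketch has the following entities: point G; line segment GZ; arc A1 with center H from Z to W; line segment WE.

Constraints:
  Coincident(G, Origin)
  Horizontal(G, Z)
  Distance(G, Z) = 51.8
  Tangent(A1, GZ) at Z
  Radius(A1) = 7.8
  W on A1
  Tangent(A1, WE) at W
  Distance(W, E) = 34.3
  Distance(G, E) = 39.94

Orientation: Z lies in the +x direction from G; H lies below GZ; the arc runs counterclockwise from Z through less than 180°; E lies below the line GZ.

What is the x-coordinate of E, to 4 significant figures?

25.29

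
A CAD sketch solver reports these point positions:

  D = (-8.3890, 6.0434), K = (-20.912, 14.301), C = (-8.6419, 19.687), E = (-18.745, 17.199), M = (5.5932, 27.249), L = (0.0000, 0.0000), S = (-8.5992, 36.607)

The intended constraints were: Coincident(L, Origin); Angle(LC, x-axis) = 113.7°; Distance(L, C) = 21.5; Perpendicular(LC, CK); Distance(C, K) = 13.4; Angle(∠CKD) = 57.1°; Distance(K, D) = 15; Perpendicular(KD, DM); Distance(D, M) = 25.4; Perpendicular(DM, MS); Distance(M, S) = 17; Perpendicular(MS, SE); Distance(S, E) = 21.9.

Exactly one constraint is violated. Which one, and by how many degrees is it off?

Perpendicular(MS, SE) — off by 5.80°.

L = (0.00, 0.00) ✓; LC at 113.7° ✓; |LC| = 21.50 ✓; ∠(LC, CK) = 90.00° ✓; |CK| = 13.40 ✓; ∠CKD = 57.10° ✓; |KD| = 15.00 ✓; ∠(KD, DM) = 90.00° ✓; |DM| = 25.40 ✓; ∠(DM, MS) = 90.00° ✓; |MS| = 17.00 ✓; ∠(MS, SE) = 95.80° ✗; |SE| = 21.90 ✓.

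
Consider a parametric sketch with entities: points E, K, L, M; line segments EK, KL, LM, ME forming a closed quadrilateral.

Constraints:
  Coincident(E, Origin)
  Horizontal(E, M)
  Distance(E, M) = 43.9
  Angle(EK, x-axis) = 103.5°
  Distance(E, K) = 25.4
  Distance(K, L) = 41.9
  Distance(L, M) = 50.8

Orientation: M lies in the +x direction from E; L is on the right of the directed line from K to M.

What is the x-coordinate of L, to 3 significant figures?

-3.92

Checks: |KL| = 41.90 ✓; |LM| = 50.80 ✓.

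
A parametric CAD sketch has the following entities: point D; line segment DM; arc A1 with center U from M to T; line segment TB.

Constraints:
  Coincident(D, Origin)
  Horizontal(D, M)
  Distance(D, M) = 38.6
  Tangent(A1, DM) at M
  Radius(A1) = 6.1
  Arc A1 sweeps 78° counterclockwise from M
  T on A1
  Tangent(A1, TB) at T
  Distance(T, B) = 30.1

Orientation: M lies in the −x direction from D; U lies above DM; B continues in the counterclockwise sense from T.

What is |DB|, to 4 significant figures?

43.25

On A1, M sits at bearing -90° from U; a 78° counterclockwise sweep puts T at bearing -12°, so T = U + 6.1·(cos -12°, sin -12°) = (-32.63, 4.832). A1 meets TB tangentially, so UT is at right angles to TB, so TB runs along (−sin -12°, cos -12°); with |TB| = 30.1, B = (-26.38, 34.27). Then |DB| = |B − D| = 43.25.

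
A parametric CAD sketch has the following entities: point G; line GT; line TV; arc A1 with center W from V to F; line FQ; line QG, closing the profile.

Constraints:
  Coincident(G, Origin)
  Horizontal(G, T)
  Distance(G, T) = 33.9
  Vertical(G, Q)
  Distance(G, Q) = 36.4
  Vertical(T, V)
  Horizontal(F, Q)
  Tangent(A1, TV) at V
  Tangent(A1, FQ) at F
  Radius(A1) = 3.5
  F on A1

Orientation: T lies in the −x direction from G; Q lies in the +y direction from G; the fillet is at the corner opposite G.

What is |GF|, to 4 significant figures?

47.42

G is at the origin; G and T share the same y with |GT| = 33.9 and T on the −x side, so T = (-33.90, 0.000). GQ is vertical with |GQ| = 36.4 and Q on the +y side, so Q = (0.000, 36.40). The virtual corner opposite G is at (-33.90, 36.40). Tangency of A1 to TV means the radius WV is perpendicular to TV and since A1 is tangent to FQ there, WF ⟂ FQ, with radius 3.5, so the center W sits 3.5 in from both sides at W = (-30.40, 32.90). That places the tangent points at V = (-33.90, 32.90) on TV and F = (-30.40, 36.40) on FQ. Then |GF| = |F − G| = 47.42.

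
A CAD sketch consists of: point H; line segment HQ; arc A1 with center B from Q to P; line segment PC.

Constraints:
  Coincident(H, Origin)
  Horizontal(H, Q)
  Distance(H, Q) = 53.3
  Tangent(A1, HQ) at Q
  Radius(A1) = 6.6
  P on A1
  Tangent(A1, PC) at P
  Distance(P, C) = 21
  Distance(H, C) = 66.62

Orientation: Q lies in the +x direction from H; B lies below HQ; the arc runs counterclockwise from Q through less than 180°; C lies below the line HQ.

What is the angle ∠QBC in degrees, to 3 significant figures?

160°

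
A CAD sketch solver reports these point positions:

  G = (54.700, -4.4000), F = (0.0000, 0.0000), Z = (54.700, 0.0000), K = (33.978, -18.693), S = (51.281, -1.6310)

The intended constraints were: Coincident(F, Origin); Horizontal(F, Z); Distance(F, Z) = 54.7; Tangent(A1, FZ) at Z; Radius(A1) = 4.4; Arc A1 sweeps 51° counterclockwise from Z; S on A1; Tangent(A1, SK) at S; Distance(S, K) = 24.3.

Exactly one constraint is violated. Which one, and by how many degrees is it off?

Tangent(A1, SK) at S — off by 6.40°.

F = (0.00, 0.00) ✓; F.y = 0.00, Z.y = 0.00 ✓; |FZ| = 54.70 ✓; ∠(GZ, ZF) = 90.00° ✓; |GZ| = 4.400 ✓; bearing(G→S) − bearing(G→Z) = 51.00° ✓; |GS| = 4.400 ✓; ∠(GS, SK) = 96.40° ✗; |SK| = 24.30 ✓.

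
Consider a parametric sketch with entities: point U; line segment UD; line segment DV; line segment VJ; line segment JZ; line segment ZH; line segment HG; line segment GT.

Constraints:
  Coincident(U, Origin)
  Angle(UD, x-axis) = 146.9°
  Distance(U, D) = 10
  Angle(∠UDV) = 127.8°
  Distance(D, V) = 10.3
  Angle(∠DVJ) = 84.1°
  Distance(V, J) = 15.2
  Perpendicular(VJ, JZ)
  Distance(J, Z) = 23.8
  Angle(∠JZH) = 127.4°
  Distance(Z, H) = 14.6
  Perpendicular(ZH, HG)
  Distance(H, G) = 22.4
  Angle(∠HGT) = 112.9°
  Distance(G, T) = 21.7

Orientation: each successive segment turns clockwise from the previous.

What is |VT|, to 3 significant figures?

4.05

U is at the origin; UD runs at 146.9° with length 10.0, so D = (-8.38, 5.46). ∠UDV = 127.8° gives DV at 94.7° from the x-axis; with |DV| = 10.3, V = (-9.22, 15.7). ∠DVJ = 84.1° gives VJ at -1.20° from the x-axis; with |VJ| = 15.2, J = (5.98, 15.4). The perpendicularity gives JZ at right angles to VJ, so JZ runs at -91.2°; with |JZ| = 23.8, Z = (5.48, -8.39). ∠JZH = 127.4° gives ZH at -144° from the x-axis; with |ZH| = 14.6, H = (-6.30, -17.0). The perpendicularity gives HG at right angles to ZH, so HG runs at 126°; with |HG| = 22.4, G = (-19.5, 1.07). ∠HGT = 112.9° gives GT at 59.1° from the x-axis; with |GT| = 21.7, T = (-8.39, 19.7). Then |VT| = |T − V| = 4.05.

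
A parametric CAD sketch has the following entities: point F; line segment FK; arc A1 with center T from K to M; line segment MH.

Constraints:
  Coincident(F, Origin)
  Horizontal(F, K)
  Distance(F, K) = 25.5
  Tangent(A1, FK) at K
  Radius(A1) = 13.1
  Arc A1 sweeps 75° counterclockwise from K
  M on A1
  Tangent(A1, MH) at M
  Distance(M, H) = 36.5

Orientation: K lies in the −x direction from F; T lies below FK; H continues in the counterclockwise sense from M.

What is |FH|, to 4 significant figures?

65.48

F is at the origin; FK is horizontal with |FK| = 25.5 and K on the −x side, so K = (-25.50, 0.000). Since A1 is tangent to FK there, TK ⟂ FK, so T = K + (0, -13.1) = (-25.50, -13.10). On A1, K sits at bearing 90° from T; a 75° counterclockwise sweep puts M at bearing 165°, so M = T + 13.1·(cos 165°, sin 165°) = (-38.15, -9.709). A1 meets MH tangentially, so TM is at right angles to MH, so MH runs along (−sin 165°, cos 165°); with |MH| = 36.5, H = (-47.60, -44.97). Then |FH| = |H − F| = 65.48.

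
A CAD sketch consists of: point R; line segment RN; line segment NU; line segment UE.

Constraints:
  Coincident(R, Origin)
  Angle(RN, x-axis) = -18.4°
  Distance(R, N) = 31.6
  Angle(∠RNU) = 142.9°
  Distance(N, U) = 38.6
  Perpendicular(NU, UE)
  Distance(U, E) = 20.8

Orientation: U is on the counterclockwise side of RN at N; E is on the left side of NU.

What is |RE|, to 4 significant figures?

63.83

R is at the origin; RN runs at -18.4° with length 31.6, so N = 31.6·(cos -18.4°, sin -18.4°) = (29.98, -9.975). ∠RNU = 142.9°, so NU runs at -18.4° + (180° − 142.9°) = 18.70° from the x-axis; with |NU| = 38.6, U = N + 38.6·(cos 18.70°, sin 18.70°) = (66.55, 2.401). The perpendicularity gives UE at right angles to NU; with |UE| = 20.8 on the left of NU, E = U + 20.8·(-0.3206, 0.9472) = (59.88, 22.10). Then |RE| = |E − R| = 63.83.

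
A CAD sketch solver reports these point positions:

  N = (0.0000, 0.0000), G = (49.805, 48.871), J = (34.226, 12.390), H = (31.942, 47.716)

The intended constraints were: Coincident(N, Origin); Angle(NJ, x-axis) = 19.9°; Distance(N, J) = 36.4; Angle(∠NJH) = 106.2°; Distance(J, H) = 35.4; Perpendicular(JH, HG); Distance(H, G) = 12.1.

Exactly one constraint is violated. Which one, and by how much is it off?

Distance(H, G) = 12.1 — off by 5.80.

N = (0.00, 0.00) ✓; NJ at 19.90° ✓; |NJ| = 36.40 ✓; ∠NJH = 106.2° ✓; |JH| = 35.40 ✓; ∠(JH, HG) = 90.00° ✓; |HG| = 17.90 ✗.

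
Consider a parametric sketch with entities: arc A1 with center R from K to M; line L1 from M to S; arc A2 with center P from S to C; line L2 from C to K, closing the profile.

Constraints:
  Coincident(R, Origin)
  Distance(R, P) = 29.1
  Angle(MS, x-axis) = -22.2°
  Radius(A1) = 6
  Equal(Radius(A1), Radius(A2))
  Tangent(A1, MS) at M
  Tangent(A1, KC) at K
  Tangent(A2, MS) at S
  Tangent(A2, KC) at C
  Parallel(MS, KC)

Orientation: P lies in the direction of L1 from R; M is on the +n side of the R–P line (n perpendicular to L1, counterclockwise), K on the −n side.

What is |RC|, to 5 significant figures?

29.712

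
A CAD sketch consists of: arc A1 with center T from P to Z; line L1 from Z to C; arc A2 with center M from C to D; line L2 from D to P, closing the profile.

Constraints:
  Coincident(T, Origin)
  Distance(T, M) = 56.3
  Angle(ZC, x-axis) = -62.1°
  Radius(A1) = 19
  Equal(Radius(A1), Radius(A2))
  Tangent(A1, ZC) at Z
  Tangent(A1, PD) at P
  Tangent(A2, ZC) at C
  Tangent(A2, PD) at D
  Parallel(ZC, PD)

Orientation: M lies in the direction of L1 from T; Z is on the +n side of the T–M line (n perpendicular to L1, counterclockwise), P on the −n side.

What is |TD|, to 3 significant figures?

59.4

Tangency of A1 to both parallel lines with radius 19.0 puts Z and P at T ± 19.0·n: Z = (16.8, 8.89), P = (-16.8, -8.89). Equal radii place C and D the same way about M: C = M + 19.0·n = (43.1, -40.9), D = M − 19.0·n = (9.55, -58.6). Then |TD| = |D − T| = 59.4.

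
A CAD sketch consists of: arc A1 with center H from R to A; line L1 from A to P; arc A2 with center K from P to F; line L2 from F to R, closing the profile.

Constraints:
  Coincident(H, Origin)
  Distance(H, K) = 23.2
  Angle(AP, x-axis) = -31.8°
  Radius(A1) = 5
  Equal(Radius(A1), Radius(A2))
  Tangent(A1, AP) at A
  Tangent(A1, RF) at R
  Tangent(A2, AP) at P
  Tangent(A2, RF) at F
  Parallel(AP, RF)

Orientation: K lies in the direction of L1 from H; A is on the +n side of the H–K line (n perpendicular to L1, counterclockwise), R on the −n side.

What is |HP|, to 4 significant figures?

23.73

The slot axis is L1's direction at -31.8°, so u = (cos -31.8°, sin -31.8°) = (0.8499, -0.5270) and n = (−sin -31.8°, cos -31.8°) = (0.5270, 0.8499). H is at the origin and K lies 23.2 along u from H, so K = 23.2·u = (19.72, -12.23). Tangency of A1 to both parallel lines with radius 5.0 puts A and R at H ± 5.0·n: A = (2.635, 4.249), R = (-2.635, -4.249). Equal radii place P and F the same way about K: P = K + 5.0·n = (22.35, -7.976), F = K − 5.0·n = (17.08, -16.47). Then |HP| = |P − H| = 23.73.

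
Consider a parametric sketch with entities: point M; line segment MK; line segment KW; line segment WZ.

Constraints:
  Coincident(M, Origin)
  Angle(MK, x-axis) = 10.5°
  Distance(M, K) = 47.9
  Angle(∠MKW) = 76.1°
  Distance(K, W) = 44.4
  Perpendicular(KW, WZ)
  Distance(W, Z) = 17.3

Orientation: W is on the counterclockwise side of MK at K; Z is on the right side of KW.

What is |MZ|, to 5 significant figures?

71.778

M is at the origin; MK runs at 10.5° with length 47.9, so K = 47.9·(cos 10.5°, sin 10.5°) = (47.098, 8.7291). ∠MKW = 76.1°, so KW runs at 10.5° + (180° − 76.1°) = 114.40° from the x-axis; with |KW| = 44.4, W = K + 44.4·(cos 114.40°, sin 114.40°) = (28.756, 49.163). KW is perpendicular to WZ; with |WZ| = 17.3 on the right of KW, Z = W + 17.3·(0.91068, 0.41310) = (44.511, 56.310). Then |MZ| = |Z − M| = 71.778.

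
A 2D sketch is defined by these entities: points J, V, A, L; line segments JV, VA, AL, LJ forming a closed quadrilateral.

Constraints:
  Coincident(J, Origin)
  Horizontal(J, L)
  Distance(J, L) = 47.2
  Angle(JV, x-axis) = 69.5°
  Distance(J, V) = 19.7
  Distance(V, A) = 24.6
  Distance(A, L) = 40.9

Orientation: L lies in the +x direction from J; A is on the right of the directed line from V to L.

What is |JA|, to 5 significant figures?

9.1404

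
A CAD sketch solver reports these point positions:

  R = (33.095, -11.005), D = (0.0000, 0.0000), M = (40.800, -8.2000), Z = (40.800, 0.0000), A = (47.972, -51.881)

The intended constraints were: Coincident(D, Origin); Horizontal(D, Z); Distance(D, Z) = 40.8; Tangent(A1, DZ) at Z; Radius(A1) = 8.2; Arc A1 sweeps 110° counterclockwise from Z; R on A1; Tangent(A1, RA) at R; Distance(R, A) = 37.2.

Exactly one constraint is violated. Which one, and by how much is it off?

Distance(R, A) = 37.2 — off by 6.30.

D = (0.00, 0.00) ✓; D.y = 0.00, Z.y = 0.00 ✓; |DZ| = 40.80 ✓; ∠(MZ, ZD) = 90.00° ✓; |MZ| = 8.200 ✓; bearing(M→R) − bearing(M→Z) = 110.0° ✓; |MR| = 8.200 ✓; ∠(MR, RA) = 90.00° ✓; |RA| = 43.50 ✗.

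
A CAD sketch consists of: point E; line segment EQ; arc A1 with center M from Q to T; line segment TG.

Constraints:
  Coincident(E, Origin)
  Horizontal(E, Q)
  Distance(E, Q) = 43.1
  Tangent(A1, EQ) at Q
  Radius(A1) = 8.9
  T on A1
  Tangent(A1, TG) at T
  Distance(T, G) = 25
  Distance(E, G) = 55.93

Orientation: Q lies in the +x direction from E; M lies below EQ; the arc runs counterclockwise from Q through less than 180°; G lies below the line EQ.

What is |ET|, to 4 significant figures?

36.73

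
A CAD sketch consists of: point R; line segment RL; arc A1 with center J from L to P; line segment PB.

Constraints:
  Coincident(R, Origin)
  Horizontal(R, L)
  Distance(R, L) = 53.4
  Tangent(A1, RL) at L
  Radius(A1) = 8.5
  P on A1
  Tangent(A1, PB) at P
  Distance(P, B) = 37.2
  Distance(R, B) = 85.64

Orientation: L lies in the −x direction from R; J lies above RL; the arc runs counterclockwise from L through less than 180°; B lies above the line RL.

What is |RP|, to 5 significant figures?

50.169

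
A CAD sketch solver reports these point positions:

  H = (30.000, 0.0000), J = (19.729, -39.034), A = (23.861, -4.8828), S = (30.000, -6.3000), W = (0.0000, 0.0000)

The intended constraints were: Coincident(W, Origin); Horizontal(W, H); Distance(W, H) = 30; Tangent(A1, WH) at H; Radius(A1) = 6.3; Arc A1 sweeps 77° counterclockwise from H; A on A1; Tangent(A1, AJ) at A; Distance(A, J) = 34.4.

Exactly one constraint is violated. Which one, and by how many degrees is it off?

Tangent(A1, AJ) at A — off by 6.10°.

W = (0.00, 0.00) ✓; W.y = 0.00, H.y = 0.00 ✓; |WH| = 30.00 ✓; ∠(SH, HW) = 90.00° ✓; |SH| = 6.300 ✓; bearing(S→A) − bearing(S→H) = 77.00° ✓; |SA| = 6.300 ✓; ∠(SA, AJ) = 83.90° ✗; |AJ| = 34.40 ✓.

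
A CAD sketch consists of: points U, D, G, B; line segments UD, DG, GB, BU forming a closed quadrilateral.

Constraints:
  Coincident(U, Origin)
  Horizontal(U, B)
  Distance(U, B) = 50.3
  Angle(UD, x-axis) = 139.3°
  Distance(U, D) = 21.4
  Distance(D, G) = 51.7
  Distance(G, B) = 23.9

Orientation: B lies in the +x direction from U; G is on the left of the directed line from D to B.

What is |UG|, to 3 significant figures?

39.9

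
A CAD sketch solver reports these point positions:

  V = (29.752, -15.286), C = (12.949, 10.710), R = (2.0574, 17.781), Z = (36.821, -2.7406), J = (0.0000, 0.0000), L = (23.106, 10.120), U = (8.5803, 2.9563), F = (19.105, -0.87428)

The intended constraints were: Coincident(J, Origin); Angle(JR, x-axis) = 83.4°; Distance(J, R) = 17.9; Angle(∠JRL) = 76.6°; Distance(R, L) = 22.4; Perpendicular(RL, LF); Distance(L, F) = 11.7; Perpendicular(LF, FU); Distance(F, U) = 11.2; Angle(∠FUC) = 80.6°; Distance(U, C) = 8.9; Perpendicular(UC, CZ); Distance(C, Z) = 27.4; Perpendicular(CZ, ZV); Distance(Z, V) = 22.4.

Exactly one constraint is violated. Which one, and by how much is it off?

Distance(Z, V) = 22.4 — off by 8.00.

J = (0.00, 0.00) ✓; JR at 83.40° ✓; |JR| = 17.90 ✓; ∠JRL = 76.60° ✓; |RL| = 22.40 ✓; ∠(RL, LF) = 90.00° ✓; |LF| = 11.70 ✓; ∠(LF, FU) = 90.00° ✓; |FU| = 11.20 ✓; ∠FUC = 80.60° ✓; |UC| = 8.900 ✓; ∠(UC, CZ) = 90.00° ✓; |CZ| = 27.40 ✓; ∠(CZ, ZV) = 90.00° ✓; |ZV| = 14.40 ✗.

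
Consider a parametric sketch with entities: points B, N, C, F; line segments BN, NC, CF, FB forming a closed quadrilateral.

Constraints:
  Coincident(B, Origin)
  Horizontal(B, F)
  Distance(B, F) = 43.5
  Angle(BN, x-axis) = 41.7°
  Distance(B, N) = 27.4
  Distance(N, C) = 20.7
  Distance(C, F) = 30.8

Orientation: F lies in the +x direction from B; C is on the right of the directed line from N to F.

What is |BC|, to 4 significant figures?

12.75

Checks: B = (0.00, 0.00) ✓; |NC| = 20.70 ✓; |CF| = 30.80 ✓.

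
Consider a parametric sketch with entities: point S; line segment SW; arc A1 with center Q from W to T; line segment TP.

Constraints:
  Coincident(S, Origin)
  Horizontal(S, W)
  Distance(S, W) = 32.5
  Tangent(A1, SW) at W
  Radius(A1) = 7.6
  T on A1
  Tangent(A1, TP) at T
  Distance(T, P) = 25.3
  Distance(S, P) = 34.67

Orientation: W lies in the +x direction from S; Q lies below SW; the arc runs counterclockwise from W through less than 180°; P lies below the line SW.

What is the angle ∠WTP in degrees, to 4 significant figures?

143.3°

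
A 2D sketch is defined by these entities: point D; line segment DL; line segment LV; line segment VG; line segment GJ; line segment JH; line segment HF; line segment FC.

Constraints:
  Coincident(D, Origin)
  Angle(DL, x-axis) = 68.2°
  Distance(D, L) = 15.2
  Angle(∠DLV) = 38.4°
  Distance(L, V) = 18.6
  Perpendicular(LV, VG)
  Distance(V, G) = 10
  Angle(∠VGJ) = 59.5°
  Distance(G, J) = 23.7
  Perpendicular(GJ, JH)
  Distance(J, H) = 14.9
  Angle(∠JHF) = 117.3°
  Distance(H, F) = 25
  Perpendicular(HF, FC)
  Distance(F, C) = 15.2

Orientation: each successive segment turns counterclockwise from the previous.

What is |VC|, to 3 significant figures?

11.4

D is at the origin; DL runs at 68.2° with length 15.2, so L = (5.64, 14.1). ∠DLV = 38.4° gives LV at -150° from the x-axis; with |LV| = 18.6, V = (-10.5, 4.87). LV is perpendicular to VG, so VG runs at -60.2°; with |VG| = 10.0, G = (-5.53, -3.81). ∠VGJ = 59.5° gives GJ at 60.3° from the x-axis; with |GJ| = 23.7, J = (6.22, 16.8). GJ is perpendicular to JH, so JH runs at 150°; with |JH| = 14.9, H = (-6.73, 24.2). ∠JHF = 117.3° gives HF at -147° from the x-axis; with |HF| = 25.0, F = (-27.7, 10.5). HF is perpendicular to FC, so FC runs at -57.0°; with |FC| = 15.2, C = (-19.4, -2.20). Then |VC| = |C − V| = 11.4.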